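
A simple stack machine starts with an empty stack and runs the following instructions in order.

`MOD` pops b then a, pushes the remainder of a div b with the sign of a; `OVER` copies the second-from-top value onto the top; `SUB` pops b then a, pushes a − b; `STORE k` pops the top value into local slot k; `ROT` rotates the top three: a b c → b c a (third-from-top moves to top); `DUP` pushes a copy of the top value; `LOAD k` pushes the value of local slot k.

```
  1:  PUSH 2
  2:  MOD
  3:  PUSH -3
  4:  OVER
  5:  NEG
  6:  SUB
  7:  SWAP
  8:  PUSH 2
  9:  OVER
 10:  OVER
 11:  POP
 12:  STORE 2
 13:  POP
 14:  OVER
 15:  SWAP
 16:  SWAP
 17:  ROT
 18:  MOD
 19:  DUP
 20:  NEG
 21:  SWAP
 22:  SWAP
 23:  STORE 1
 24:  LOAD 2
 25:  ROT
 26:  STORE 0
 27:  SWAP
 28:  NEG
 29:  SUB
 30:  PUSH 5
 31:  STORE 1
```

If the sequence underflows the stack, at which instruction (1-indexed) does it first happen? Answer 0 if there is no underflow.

PUSH 2 → 2
MOD  — needs 2 operands, stack has 1 → underflow

2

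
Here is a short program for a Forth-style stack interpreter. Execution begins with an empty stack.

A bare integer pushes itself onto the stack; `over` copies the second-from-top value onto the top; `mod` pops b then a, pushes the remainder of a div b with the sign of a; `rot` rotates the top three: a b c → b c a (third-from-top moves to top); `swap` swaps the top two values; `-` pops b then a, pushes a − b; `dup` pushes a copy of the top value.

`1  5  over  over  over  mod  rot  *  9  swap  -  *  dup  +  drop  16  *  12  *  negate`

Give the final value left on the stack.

-192

1       1
5       1 5
over    1 5 1
over    1 5 1 5
over    1 5 1 5 1
mod     1 5 1 0
rot     1 1 0 5
*       1 1 0
9       1 1 0 9
swap    1 1 9 0
-       1 1 9
*       1 9
dup     1 9 9
+       1 18
drop    1
16      1 16
*       16
12      16 12
*       192
negate  -192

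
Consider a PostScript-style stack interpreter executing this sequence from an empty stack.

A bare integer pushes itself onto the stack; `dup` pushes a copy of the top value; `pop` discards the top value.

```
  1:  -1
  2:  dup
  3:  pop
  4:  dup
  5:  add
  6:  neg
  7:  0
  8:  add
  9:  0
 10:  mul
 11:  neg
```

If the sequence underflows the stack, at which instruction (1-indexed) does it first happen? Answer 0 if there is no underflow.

0

-1  → -1
dup → -1 -1
pop → -1
dup → -1 -1
add → -2
neg → 2
0   → 2 0
add → 2
0   → 2 0
mul → 0
neg → 0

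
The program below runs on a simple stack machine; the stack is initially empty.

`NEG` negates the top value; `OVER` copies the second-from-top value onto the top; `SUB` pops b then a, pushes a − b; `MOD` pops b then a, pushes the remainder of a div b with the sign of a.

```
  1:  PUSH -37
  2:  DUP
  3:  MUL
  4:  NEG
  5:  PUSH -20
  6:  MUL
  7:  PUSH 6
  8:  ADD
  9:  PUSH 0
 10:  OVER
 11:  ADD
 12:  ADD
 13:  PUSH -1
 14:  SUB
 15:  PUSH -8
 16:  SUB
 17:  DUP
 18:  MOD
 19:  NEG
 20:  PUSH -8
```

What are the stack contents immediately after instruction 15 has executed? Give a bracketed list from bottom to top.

PUSH -37 → [-37]
DUP      → [-37, -37]
MUL      → [1369]
NEG      → [-1369]
PUSH -20 → [-1369, -20]
MUL      → [27380]
PUSH 6   → [27380, 6]
ADD      → [27386]
PUSH 0   → [27386, 0]
OVER     → [27386, 0, 27386]
ADD      → [27386, 27386]
ADD      → [54772]
PUSH -1  → [54772, -1]
SUB      → [54773]
PUSH -8  → [54773, -8]

[54773, -8]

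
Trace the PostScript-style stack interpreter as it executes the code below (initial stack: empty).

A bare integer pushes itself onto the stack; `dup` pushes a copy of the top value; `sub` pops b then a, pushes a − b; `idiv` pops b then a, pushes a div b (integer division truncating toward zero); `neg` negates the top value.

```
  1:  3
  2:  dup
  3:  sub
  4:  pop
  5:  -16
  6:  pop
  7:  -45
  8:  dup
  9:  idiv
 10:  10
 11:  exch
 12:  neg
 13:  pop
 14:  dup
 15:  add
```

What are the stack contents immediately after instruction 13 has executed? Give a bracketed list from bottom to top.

[10]

3     3
dup   3 3
sub   0
pop   (empty)
-16   -16
pop   (empty)
-45   -45
dup   -45 -45
idiv  1
10    1 10
exch  10 1
neg   10 -1
pop   10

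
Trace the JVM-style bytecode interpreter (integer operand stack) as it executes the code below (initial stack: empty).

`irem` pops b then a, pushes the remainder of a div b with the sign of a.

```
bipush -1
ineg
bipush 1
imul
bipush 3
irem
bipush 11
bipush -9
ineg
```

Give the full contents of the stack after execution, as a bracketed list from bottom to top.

[1, 11, 9]

bipush -1  [-1]
ineg       [1]
bipush 1   [1, 1]
imul       [1]
bipush 3   [1, 3]
irem       [1]
bipush 11  [1, 11]
bipush -9  [1, 11, -9]
ineg       [1, 11, 9]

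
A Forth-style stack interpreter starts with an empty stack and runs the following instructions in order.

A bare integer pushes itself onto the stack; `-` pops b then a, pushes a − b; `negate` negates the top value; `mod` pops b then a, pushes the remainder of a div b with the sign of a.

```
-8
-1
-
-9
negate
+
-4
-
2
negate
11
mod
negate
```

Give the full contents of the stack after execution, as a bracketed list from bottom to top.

[6, 2]

-8      -8
-1      -8 -1
-       -7
-9      -7 -9
negate  -7 9
+       2
-4      2 -4
-       6
2       6 2
negate  6 -2
11      6 -2 11
mod     6 -2
negate  6 2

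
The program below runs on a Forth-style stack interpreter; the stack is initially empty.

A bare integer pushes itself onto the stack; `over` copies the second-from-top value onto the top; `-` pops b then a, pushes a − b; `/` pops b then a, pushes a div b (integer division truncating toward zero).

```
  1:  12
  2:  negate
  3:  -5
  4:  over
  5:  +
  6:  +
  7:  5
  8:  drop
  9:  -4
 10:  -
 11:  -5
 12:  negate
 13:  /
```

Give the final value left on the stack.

-5

12      12
negate  -12
-5      -12 -5
over    -12 -5 -12
+       -12 -17
+       -29
5       -29 5
drop    -29
-4      -29 -4
-       -25
-5      -25 -5
negate  -25 5
/       -5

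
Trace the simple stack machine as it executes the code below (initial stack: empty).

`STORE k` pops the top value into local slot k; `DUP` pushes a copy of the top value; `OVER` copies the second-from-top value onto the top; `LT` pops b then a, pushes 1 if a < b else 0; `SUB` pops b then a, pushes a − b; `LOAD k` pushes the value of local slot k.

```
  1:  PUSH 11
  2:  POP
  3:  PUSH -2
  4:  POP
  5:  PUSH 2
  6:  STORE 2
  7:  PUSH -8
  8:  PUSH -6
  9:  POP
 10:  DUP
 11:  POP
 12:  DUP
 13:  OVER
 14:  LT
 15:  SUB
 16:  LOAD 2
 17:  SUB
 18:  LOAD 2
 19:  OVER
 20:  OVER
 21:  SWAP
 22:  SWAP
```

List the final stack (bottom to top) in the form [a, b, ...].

PUSH 11  [11]
POP      []
PUSH -2  [-2]
POP      []
PUSH 2   [2]
STORE 2  []
PUSH -8  [-8]
PUSH -6  [-8, -6]
POP      [-8]
DUP      [-8, -8]
POP      [-8]
DUP      [-8, -8]
OVER     [-8, -8, -8]
LT       [-8, 0]
SUB      [-8]
LOAD 2   [-8, 2]
SUB      [-10]
LOAD 2   [-10, 2]
OVER     [-10, 2, -10]
OVER     [-10, 2, -10, 2]
SWAP     [-10, 2, 2, -10]
SWAP     [-10, 2, -10, 2]

[-10, 2, -10, 2]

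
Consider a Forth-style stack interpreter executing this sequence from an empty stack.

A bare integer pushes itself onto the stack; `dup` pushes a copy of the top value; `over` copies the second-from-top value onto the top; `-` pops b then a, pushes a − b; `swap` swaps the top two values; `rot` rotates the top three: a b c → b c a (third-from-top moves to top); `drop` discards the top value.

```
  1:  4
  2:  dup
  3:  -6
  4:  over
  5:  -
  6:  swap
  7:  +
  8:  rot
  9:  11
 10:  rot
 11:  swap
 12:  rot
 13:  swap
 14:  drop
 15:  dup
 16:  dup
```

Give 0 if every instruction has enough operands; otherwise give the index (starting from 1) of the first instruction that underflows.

4     [4]
dup   [4, 4]
-6    [4, 4, -6]
over  [4, 4, -6, 4]
-     [4, 4, -10]
swap  [4, -10, 4]
+     [4, -6]
rot  — needs 3 operands, stack has 2 → underflow

8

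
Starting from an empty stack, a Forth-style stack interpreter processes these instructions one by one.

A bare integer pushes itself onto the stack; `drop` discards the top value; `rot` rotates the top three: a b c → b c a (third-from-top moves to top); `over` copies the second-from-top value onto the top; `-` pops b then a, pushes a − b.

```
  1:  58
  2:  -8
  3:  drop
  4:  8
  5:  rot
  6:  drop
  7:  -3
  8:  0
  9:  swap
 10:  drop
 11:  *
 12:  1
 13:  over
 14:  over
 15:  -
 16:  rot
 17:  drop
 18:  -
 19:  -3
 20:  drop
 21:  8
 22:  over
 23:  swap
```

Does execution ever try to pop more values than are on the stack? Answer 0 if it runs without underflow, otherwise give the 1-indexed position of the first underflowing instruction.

58   -> [58]
-8   -> [58, -8]
drop -> [58]
8    -> [58, 8]
rot  — needs 3 operands, stack has 2 → underflow

5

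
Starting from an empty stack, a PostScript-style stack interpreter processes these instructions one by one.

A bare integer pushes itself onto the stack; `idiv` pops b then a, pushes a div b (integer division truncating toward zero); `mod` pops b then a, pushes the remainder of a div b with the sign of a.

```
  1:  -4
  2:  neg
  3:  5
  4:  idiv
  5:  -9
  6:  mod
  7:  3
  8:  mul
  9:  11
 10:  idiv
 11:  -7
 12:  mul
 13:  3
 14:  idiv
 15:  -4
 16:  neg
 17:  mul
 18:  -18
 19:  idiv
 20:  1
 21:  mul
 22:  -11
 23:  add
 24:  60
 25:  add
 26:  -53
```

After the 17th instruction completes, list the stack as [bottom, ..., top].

-4    -4
neg   4
5     4 5
idiv  0
-9    0 -9
mod   0
3     0 3
mul   0
11    0 11
idiv  0
-7    0 -7
mul   0
3     0 3
idiv  0
-4    0 -4
neg   0 4
mul   0

[0]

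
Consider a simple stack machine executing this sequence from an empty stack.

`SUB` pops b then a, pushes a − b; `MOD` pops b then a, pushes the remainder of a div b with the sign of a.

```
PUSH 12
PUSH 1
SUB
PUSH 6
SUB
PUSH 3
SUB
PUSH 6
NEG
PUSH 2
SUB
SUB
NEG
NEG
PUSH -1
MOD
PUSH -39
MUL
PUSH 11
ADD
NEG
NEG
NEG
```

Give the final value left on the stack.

-11

PUSH 12  -> 12
PUSH 1   -> 12 1
SUB      -> 11
PUSH 6   -> 11 6
SUB      -> 5
PUSH 3   -> 5 3
SUB      -> 2
PUSH 6   -> 2 6
NEG      -> 2 -6
PUSH 2   -> 2 -6 2
SUB      -> 2 -8
SUB      -> 10
NEG      -> -10
NEG      -> 10
PUSH -1  -> 10 -1
MOD      -> 0
PUSH -39 -> 0 -39
MUL      -> 0
PUSH 11  -> 0 11
ADD      -> 11
NEG      -> -11
NEG      -> 11
NEG      -> -11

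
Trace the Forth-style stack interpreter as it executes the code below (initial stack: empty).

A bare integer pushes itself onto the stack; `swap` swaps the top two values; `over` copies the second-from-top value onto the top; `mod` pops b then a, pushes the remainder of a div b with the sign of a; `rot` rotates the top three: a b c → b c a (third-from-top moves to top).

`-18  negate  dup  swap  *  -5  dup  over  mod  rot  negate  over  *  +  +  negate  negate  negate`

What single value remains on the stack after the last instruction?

5

-18    → -18
negate → 18
dup    → 18 18
swap   → 18 18
*      → 324
-5     → 324 -5
dup    → 324 -5 -5
over   → 324 -5 -5 -5
mod    → 324 -5 0
rot    → -5 0 324
negate → -5 0 -324
over   → -5 0 -324 0
*      → -5 0 0
+      → -5 0
+      → -5
negate → 5
negate → -5
negate → 5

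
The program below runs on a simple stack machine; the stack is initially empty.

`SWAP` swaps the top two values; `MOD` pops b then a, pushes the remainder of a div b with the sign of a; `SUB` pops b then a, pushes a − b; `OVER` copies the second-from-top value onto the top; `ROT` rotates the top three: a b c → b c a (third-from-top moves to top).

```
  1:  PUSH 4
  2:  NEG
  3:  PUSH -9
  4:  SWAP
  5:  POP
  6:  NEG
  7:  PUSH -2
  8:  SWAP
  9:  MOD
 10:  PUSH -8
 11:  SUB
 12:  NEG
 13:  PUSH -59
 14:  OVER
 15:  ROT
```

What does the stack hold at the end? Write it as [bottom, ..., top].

[-59, -6, -6]

PUSH 4   : [4]
NEG      : [-4]
PUSH -9  : [-4, -9]
SWAP     : [-9, -4]
POP      : [-9]
NEG      : [9]
PUSH -2  : [9, -2]
SWAP     : [-2, 9]
MOD      : [-2]
PUSH -8  : [-2, -8]
SUB      : [6]
NEG      : [-6]
PUSH -59 : [-6, -59]
OVER     : [-6, -59, -6]
ROT      : [-59, -6, -6]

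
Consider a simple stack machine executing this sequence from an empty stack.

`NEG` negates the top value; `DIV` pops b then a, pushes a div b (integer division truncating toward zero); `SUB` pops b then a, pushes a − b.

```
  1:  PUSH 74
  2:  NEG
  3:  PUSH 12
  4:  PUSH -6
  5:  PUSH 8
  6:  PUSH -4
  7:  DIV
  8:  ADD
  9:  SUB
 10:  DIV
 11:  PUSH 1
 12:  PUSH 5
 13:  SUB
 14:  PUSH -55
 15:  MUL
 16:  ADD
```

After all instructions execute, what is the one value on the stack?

PUSH 74  : 74
NEG      : -74
PUSH 12  : -74 12
PUSH -6  : -74 12 -6
PUSH 8   : -74 12 -6 8
PUSH -4  : -74 12 -6 8 -4
DIV      : -74 12 -6 -2
ADD      : -74 12 -8
SUB      : -74 20
DIV      : -3
PUSH 1   : -3 1
PUSH 5   : -3 1 5
SUB      : -3 -4
PUSH -55 : -3 -4 -55
MUL      : -3 220
ADD      : 217

217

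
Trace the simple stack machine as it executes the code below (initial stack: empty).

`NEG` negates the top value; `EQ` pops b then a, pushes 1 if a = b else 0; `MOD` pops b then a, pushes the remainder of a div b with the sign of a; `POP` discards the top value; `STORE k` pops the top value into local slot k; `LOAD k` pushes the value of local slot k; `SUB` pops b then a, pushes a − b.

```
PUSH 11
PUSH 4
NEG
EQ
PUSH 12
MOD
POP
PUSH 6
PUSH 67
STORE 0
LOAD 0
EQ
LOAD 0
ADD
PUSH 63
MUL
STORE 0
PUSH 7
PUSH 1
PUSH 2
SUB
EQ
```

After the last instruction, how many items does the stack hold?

PUSH 11 → [11]
PUSH 4  → [11, 4]
NEG     → [11, -4]
EQ      → [0]
PUSH 12 → [0, 12]
MOD     → [0]
POP     → []
PUSH 6  → [6]
PUSH 67 → [6, 67]
STORE 0 → [6]
LOAD 0  → [6, 67]
EQ      → [0]
LOAD 0  → [0, 67]
ADD     → [67]
PUSH 63 → [67, 63]
MUL     → [4221]
STORE 0 → []
PUSH 7  → [7]
PUSH 1  → [7, 1]
PUSH 2  → [7, 1, 2]
SUB     → [7, -1]
EQ      → [0]

1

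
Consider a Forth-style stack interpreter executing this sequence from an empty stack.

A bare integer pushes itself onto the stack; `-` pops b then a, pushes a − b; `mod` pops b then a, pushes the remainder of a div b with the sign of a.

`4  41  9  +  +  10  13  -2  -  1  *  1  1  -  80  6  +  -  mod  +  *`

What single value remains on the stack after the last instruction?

1350

4   : [4]
41  : [4, 41]
9   : [4, 41, 9]
+   : [4, 50]
+   : [54]
10  : [54, 10]
13  : [54, 10, 13]
-2  : [54, 10, 13, -2]
-   : [54, 10, 15]
1   : [54, 10, 15, 1]
*   : [54, 10, 15]
1   : [54, 10, 15, 1]
1   : [54, 10, 15, 1, 1]
-   : [54, 10, 15, 0]
80  : [54, 10, 15, 0, 80]
6   : [54, 10, 15, 0, 80, 6]
+   : [54, 10, 15, 0, 86]
-   : [54, 10, 15, -86]
mod : [54, 10, 15]
+   : [54, 25]
*   : [1350]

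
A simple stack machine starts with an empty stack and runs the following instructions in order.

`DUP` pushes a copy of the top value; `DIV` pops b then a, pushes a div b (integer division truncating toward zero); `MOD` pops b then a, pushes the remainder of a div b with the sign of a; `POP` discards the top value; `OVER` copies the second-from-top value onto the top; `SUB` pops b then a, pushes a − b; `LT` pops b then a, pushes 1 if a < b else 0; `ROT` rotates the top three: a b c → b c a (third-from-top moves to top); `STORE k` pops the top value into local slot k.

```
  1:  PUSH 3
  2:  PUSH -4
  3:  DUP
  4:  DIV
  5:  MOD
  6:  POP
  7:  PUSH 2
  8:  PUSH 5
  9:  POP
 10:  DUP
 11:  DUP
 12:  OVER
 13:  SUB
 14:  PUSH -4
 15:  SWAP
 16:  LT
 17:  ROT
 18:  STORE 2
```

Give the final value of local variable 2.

2

PUSH 3   3
PUSH -4  3 -4
DUP      3 -4 -4
DIV      3 1
MOD      0
POP      (empty)
PUSH 2   2
PUSH 5   2 5
POP      2
DUP      2 2
DUP      2 2 2
OVER     2 2 2 2
SUB      2 2 0
PUSH -4  2 2 0 -4
SWAP     2 2 -4 0
LT       2 2 1
ROT      2 1 2
STORE 2  2 1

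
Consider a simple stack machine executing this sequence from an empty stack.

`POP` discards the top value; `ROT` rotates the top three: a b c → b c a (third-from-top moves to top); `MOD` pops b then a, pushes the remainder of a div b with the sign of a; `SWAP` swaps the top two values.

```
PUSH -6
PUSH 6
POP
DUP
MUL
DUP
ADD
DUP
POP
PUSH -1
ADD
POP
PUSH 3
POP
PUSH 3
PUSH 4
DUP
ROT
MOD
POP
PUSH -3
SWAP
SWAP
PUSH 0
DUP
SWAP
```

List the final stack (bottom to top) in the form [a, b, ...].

PUSH -6 → -6
PUSH 6  → -6 6
POP     → -6
DUP     → -6 -6
MUL     → 36
DUP     → 36 36
ADD     → 72
DUP     → 72 72
POP     → 72
PUSH -1 → 72 -1
ADD     → 71
POP     → (empty)
PUSH 3  → 3
POP     → (empty)
PUSH 3  → 3
PUSH 4  → 3 4
DUP     → 3 4 4
ROT     → 4 4 3
MOD     → 4 1
POP     → 4
PUSH -3 → 4 -3
SWAP    → -3 4
SWAP    → 4 -3
PUSH 0  → 4 -3 0
DUP     → 4 -3 0 0
SWAP    → 4 -3 0 0

[4, -3, 0, 0]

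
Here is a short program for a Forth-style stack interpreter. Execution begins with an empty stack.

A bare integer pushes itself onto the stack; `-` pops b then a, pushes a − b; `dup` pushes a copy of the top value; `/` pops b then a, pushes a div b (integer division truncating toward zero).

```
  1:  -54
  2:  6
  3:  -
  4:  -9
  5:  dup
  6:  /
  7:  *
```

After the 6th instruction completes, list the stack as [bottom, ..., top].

-54  [-54]
6    [-54, 6]
-    [-60]
-9   [-60, -9]
dup  [-60, -9, -9]
/    [-60, 1]

[-60, 1]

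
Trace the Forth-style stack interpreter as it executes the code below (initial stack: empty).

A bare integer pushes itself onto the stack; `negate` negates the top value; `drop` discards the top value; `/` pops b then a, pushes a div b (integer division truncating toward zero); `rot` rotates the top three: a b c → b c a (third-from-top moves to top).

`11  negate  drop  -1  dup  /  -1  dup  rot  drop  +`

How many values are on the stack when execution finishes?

1

11     : 11
negate : -11
drop   : (empty)
-1     : -1
dup    : -1 -1
/      : 1
-1     : 1 -1
dup    : 1 -1 -1
rot    : -1 -1 1
drop   : -1 -1
+      : -2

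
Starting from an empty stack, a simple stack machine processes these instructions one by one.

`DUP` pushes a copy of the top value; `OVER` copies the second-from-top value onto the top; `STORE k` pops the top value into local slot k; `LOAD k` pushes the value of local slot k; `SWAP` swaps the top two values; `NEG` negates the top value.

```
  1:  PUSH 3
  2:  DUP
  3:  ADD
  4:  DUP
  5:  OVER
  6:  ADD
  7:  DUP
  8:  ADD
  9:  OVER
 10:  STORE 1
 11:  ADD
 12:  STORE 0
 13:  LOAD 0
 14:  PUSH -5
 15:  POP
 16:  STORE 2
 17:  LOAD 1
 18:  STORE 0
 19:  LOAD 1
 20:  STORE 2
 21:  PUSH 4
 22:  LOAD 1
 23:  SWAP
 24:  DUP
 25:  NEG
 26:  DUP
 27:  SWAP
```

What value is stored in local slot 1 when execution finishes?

6

PUSH 3  -> 3
DUP     -> 3 3
ADD     -> 6
DUP     -> 6 6
OVER    -> 6 6 6
ADD     -> 6 12
DUP     -> 6 12 12
ADD     -> 6 24
OVER    -> 6 24 6
STORE 1 -> 6 24
ADD     -> 30
STORE 0 -> (empty)
LOAD 0  -> 30
PUSH -5 -> 30 -5
POP     -> 30
STORE 2 -> (empty)
LOAD 1  -> 6
STORE 0 -> (empty)
LOAD 1  -> 6
STORE 2 -> (empty)
PUSH 4  -> 4
LOAD 1  -> 4 6
SWAP    -> 6 4
DUP     -> 6 4 4
NEG     -> 6 4 -4
DUP     -> 6 4 -4 -4
SWAP    -> 6 4 -4 -4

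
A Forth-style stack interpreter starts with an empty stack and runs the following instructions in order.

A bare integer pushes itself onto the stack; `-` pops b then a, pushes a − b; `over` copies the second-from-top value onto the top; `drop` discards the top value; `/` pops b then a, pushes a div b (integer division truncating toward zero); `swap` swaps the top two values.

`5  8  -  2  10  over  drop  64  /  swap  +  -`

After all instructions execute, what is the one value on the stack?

5    → [5]
8    → [5, 8]
-    → [-3]
2    → [-3, 2]
10   → [-3, 2, 10]
over → [-3, 2, 10, 2]
drop → [-3, 2, 10]
64   → [-3, 2, 10, 64]
/    → [-3, 2, 0]
swap → [-3, 0, 2]
+    → [-3, 2]
-    → [-5]

-5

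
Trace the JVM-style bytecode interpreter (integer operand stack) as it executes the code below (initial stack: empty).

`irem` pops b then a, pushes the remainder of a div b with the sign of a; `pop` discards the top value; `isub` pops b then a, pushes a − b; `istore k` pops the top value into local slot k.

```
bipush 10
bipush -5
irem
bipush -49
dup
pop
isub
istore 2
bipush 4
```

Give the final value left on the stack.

bipush 10  -> 10
bipush -5  -> 10 -5
irem       -> 0
bipush -49 -> 0 -49
dup        -> 0 -49 -49
pop        -> 0 -49
isub       -> 49
istore 2   -> (empty)
bipush 4   -> 4

4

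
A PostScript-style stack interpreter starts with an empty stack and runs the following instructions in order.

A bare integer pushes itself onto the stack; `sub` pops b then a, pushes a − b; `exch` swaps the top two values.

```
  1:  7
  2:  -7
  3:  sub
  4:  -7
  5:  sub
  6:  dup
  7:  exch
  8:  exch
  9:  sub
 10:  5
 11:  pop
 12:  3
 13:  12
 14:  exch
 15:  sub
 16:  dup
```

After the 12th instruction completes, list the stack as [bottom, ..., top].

7     7
-7    7 -7
sub   14
-7    14 -7
sub   21
dup   21 21
exch  21 21
exch  21 21
sub   0
5     0 5
pop   0
3     0 3

[0, 3]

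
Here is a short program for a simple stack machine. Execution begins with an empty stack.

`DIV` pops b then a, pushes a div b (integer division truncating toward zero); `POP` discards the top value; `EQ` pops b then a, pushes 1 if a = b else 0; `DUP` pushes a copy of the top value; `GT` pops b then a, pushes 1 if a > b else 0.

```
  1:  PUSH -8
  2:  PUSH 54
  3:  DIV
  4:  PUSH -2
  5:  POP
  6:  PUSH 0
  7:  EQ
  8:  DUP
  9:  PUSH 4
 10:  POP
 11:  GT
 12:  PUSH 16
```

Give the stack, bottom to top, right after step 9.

[1, 1, 4]

PUSH -8 → [-8]
PUSH 54 → [-8, 54]
DIV     → [0]
PUSH -2 → [0, -2]
POP     → [0]
PUSH 0  → [0, 0]
EQ      → [1]
DUP     → [1, 1]
PUSH 4  → [1, 1, 4]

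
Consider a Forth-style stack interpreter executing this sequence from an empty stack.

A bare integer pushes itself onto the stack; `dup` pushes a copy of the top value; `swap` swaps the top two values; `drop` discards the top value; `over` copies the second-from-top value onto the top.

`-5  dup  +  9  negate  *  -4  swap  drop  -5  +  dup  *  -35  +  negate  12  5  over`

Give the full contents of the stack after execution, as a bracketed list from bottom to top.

-5     → [-5]
dup    → [-5, -5]
+      → [-10]
9      → [-10, 9]
negate → [-10, -9]
*      → [90]
-4     → [90, -4]
swap   → [-4, 90]
drop   → [-4]
-5     → [-4, -5]
+      → [-9]
dup    → [-9, -9]
*      → [81]
-35    → [81, -35]
+      → [46]
negate → [-46]
12     → [-46, 12]
5      → [-46, 12, 5]
over   → [-46, 12, 5, 12]

[-46, 12, 5, 12]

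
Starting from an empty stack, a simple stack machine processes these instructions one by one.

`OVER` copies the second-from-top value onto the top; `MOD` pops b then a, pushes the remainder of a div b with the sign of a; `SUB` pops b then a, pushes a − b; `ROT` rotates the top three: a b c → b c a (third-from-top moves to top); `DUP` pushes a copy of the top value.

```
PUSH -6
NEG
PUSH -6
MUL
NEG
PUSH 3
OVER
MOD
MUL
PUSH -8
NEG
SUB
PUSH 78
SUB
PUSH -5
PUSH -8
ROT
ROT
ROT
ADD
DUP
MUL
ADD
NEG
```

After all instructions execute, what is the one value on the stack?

PUSH -6 : -6
NEG     : 6
PUSH -6 : 6 -6
MUL     : -36
NEG     : 36
PUSH 3  : 36 3
OVER    : 36 3 36
MOD     : 36 3
MUL     : 108
PUSH -8 : 108 -8
NEG     : 108 8
SUB     : 100
PUSH 78 : 100 78
SUB     : 22
PUSH -5 : 22 -5
PUSH -8 : 22 -5 -8
ROT     : -5 -8 22
ROT     : -8 22 -5
ROT     : 22 -5 -8
ADD     : 22 -13
DUP     : 22 -13 -13
MUL     : 22 169
ADD     : 191
NEG     : -191

-191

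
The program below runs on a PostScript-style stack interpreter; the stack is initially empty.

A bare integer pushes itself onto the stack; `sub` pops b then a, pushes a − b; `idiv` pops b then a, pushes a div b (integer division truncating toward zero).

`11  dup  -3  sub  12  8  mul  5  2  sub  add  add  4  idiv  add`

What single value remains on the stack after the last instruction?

39

11   : 11
dup  : 11 11
-3   : 11 11 -3
sub  : 11 14
12   : 11 14 12
8    : 11 14 12 8
mul  : 11 14 96
5    : 11 14 96 5
2    : 11 14 96 5 2
sub  : 11 14 96 3
add  : 11 14 99
add  : 11 113
4    : 11 113 4
idiv : 11 28
add  : 39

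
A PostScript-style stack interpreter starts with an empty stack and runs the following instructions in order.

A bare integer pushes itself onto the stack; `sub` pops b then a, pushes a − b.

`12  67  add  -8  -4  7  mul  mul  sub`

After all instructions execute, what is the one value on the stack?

12  → [12]
67  → [12, 67]
add → [79]
-8  → [79, -8]
-4  → [79, -8, -4]
7   → [79, -8, -4, 7]
mul → [79, -8, -28]
mul → [79, 224]
sub → [-145]

-145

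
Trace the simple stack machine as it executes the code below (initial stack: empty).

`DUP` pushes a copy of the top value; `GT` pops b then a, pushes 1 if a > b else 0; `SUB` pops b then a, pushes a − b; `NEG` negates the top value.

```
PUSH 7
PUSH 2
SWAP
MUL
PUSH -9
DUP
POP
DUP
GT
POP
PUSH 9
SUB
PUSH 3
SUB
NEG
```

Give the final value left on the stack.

PUSH 7  : [7]
PUSH 2  : [7, 2]
SWAP    : [2, 7]
MUL     : [14]
PUSH -9 : [14, -9]
DUP     : [14, -9, -9]
POP     : [14, -9]
DUP     : [14, -9, -9]
GT      : [14, 0]
POP     : [14]
PUSH 9  : [14, 9]
SUB     : [5]
PUSH 3  : [5, 3]
SUB     : [2]
NEG     : [-2]

-2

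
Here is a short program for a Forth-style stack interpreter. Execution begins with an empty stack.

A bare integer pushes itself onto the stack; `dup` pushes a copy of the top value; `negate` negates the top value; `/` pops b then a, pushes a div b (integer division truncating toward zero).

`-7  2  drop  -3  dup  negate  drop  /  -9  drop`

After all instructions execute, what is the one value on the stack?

-7     → -7
2      → -7 2
drop   → -7
-3     → -7 -3
dup    → -7 -3 -3
negate → -7 -3 3
drop   → -7 -3
/      → 2
-9     → 2 -9
drop   → 2

2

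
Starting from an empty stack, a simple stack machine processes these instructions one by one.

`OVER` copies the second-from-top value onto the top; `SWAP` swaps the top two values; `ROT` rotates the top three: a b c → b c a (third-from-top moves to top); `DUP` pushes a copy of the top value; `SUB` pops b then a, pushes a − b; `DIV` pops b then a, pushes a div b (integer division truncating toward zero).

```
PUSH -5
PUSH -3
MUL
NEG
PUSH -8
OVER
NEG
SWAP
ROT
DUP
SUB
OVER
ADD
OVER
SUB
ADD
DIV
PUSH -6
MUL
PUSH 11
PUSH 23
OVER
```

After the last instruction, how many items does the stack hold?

4

PUSH -5 : [-5]
PUSH -3 : [-5, -3]
MUL     : [15]
NEG     : [-15]
PUSH -8 : [-15, -8]
OVER    : [-15, -8, -15]
NEG     : [-15, -8, 15]
SWAP    : [-15, 15, -8]
ROT     : [15, -8, -15]
DUP     : [15, -8, -15, -15]
SUB     : [15, -8, 0]
OVER    : [15, -8, 0, -8]
ADD     : [15, -8, -8]
OVER    : [15, -8, -8, -8]
SUB     : [15, -8, 0]
ADD     : [15, -8]
DIV     : [-1]
PUSH -6 : [-1, -6]
MUL     : [6]
PUSH 11 : [6, 11]
PUSH 23 : [6, 11, 23]
OVER    : [6, 11, 23, 11]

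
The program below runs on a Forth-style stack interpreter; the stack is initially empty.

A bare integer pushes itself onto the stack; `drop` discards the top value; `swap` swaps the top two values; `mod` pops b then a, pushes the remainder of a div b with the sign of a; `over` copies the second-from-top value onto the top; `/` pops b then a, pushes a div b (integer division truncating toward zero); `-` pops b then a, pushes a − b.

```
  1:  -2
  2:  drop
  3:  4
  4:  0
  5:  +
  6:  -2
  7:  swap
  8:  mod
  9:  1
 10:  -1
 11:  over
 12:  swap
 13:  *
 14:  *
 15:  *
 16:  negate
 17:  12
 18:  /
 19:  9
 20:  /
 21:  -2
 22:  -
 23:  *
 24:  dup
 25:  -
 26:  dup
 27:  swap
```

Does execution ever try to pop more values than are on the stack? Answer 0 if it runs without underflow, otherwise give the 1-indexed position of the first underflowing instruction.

23

-2     → [-2]
drop   → []
4      → [4]
0      → [4, 0]
+      → [4]
-2     → [4, -2]
swap   → [-2, 4]
mod    → [-2]
1      → [-2, 1]
-1     → [-2, 1, -1]
over   → [-2, 1, -1, 1]
swap   → [-2, 1, 1, -1]
*      → [-2, 1, -1]
*      → [-2, -1]
*      → [2]
negate → [-2]
12     → [-2, 12]
/      → [0]
9      → [0, 9]
/      → [0]
-2     → [0, -2]
-      → [2]
*  — needs 2 operands, stack has 1 → underflow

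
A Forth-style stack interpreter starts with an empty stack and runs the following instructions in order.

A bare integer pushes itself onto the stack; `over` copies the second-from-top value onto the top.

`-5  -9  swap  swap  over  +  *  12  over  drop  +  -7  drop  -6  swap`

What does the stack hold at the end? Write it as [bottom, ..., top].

-5    -5
-9    -5 -9
swap  -9 -5
swap  -5 -9
over  -5 -9 -5
+     -5 -14
*     70
12    70 12
over  70 12 70
drop  70 12
+     82
-7    82 -7
drop  82
-6    82 -6
swap  -6 82

[-6, 82]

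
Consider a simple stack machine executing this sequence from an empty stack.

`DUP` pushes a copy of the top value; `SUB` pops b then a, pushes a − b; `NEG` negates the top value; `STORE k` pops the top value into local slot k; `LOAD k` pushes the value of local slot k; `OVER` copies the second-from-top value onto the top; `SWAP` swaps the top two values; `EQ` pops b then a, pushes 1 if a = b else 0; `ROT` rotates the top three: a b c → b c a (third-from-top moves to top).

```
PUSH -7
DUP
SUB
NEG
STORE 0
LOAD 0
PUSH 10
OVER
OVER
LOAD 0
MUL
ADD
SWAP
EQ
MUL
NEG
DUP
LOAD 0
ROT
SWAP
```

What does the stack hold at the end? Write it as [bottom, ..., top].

PUSH -7  [-7]
DUP      [-7, -7]
SUB      [0]
NEG      [0]
STORE 0  []
LOAD 0   [0]
PUSH 10  [0, 10]
OVER     [0, 10, 0]
OVER     [0, 10, 0, 10]
LOAD 0   [0, 10, 0, 10, 0]
MUL      [0, 10, 0, 0]
ADD      [0, 10, 0]
SWAP     [0, 0, 10]
EQ       [0, 0]
MUL      [0]
NEG      [0]
DUP      [0, 0]
LOAD 0   [0, 0, 0]
ROT      [0, 0, 0]
SWAP     [0, 0, 0]

[0, 0, 0]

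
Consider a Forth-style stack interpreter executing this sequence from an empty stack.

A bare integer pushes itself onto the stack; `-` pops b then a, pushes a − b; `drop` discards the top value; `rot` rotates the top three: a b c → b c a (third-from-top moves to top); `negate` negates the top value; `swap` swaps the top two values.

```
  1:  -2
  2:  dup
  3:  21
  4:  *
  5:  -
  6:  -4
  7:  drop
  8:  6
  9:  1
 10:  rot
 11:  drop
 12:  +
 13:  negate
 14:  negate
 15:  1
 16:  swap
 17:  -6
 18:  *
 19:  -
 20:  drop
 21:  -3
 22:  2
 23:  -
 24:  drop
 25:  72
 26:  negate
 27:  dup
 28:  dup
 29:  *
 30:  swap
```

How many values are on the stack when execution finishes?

2

-2      -2
dup     -2 -2
21      -2 -2 21
*       -2 -42
-       40
-4      40 -4
drop    40
6       40 6
1       40 6 1
rot     6 1 40
drop    6 1
+       7
negate  -7
negate  7
1       7 1
swap    1 7
-6      1 7 -6
*       1 -42
-       43
drop    (empty)
-3      -3
2       -3 2
-       -5
drop    (empty)
72      72
negate  -72
dup     -72 -72
dup     -72 -72 -72
*       -72 5184
swap    5184 -72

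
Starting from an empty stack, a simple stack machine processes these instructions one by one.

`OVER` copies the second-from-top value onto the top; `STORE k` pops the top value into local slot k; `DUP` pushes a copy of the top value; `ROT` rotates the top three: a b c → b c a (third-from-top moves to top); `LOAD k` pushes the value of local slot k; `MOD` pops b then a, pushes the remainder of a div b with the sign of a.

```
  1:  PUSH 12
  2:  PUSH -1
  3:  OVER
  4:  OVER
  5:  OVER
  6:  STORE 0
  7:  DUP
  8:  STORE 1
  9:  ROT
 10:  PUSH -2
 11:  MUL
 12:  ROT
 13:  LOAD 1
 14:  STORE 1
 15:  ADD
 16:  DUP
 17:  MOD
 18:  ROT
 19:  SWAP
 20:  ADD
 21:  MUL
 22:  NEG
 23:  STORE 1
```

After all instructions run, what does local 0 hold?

PUSH 12  12
PUSH -1  12 -1
OVER     12 -1 12
OVER     12 -1 12 -1
OVER     12 -1 12 -1 12
STORE 0  12 -1 12 -1
DUP      12 -1 12 -1 -1
STORE 1  12 -1 12 -1
ROT      12 12 -1 -1
PUSH -2  12 12 -1 -1 -2
MUL      12 12 -1 2
ROT      12 -1 2 12
LOAD 1   12 -1 2 12 -1
STORE 1  12 -1 2 12
ADD      12 -1 14
DUP      12 -1 14 14
MOD      12 -1 0
ROT      -1 0 12
SWAP     -1 12 0
ADD      -1 12
MUL      -12
NEG      12
STORE 1  (empty)

12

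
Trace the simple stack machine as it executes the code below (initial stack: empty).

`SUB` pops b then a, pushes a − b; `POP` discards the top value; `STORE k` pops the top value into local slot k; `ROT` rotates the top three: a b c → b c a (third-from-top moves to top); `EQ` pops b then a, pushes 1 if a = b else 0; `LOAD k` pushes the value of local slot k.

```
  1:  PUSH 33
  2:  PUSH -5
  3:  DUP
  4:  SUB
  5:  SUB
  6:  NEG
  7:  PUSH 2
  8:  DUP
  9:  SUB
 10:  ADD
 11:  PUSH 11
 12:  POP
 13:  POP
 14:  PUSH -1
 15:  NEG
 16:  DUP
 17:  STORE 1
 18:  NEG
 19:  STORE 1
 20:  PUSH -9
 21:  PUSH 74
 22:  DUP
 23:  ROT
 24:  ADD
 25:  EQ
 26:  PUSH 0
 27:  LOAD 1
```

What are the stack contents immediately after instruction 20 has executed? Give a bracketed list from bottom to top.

[-9]

PUSH 33 → 33
PUSH -5 → 33 -5
DUP     → 33 -5 -5
SUB     → 33 0
SUB     → 33
NEG     → -33
PUSH 2  → -33 2
DUP     → -33 2 2
SUB     → -33 0
ADD     → -33
PUSH 11 → -33 11
POP     → -33
POP     → (empty)
PUSH -1 → -1
NEG     → 1
DUP     → 1 1
STORE 1 → 1
NEG     → -1
STORE 1 → (empty)
PUSH -9 → -9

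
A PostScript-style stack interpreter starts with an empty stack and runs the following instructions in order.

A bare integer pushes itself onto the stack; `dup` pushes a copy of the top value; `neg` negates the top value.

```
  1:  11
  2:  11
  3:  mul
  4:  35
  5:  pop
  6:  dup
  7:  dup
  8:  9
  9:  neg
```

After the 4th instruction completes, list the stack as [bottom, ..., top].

11  -> [11]
11  -> [11, 11]
mul -> [121]
35  -> [121, 35]

[121, 35]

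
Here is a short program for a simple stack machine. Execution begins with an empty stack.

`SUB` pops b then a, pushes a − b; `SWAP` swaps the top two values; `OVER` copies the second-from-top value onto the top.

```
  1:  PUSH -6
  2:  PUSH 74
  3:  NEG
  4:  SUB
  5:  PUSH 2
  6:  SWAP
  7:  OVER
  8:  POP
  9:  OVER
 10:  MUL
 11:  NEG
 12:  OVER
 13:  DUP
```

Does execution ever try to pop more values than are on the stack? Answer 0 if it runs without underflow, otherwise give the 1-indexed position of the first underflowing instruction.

0

PUSH -6  [-6]
PUSH 74  [-6, 74]
NEG      [-6, -74]
SUB      [68]
PUSH 2   [68, 2]
SWAP     [2, 68]
OVER     [2, 68, 2]
POP      [2, 68]
OVER     [2, 68, 2]
MUL      [2, 136]
NEG      [2, -136]
OVER     [2, -136, 2]
DUP      [2, -136, 2, 2]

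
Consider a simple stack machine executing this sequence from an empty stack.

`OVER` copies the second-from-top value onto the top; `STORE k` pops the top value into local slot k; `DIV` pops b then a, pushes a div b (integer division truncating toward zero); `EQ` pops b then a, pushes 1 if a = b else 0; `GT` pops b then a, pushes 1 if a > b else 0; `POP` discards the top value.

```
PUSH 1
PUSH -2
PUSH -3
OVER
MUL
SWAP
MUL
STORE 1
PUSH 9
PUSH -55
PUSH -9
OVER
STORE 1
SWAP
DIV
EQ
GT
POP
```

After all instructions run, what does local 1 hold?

-55

PUSH 1   → 1
PUSH -2  → 1 -2
PUSH -3  → 1 -2 -3
OVER     → 1 -2 -3 -2
MUL      → 1 -2 6
SWAP     → 1 6 -2
MUL      → 1 -12
STORE 1  → 1
PUSH 9   → 1 9
PUSH -55 → 1 9 -55
PUSH -9  → 1 9 -55 -9
OVER     → 1 9 -55 -9 -55
STORE 1  → 1 9 -55 -9
SWAP     → 1 9 -9 -55
DIV      → 1 9 0
EQ       → 1 0
GT       → 1
POP      → (empty)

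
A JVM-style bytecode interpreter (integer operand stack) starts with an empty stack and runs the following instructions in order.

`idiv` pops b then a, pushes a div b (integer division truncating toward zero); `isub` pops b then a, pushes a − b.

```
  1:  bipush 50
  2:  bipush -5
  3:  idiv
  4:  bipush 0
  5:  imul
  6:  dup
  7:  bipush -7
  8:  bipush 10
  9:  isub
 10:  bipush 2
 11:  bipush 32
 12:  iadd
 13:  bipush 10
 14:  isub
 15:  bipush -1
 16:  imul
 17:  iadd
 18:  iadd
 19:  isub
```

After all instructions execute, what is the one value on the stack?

41

bipush 50  [50]
bipush -5  [50, -5]
idiv       [-10]
bipush 0   [-10, 0]
imul       [0]
dup        [0, 0]
bipush -7  [0, 0, -7]
bipush 10  [0, 0, -7, 10]
isub       [0, 0, -17]
bipush 2   [0, 0, -17, 2]
bipush 32  [0, 0, -17, 2, 32]
iadd       [0, 0, -17, 34]
bipush 10  [0, 0, -17, 34, 10]
isub       [0, 0, -17, 24]
bipush -1  [0, 0, -17, 24, -1]
imul       [0, 0, -17, -24]
iadd       [0, 0, -41]
iadd       [0, -41]
isub       [41]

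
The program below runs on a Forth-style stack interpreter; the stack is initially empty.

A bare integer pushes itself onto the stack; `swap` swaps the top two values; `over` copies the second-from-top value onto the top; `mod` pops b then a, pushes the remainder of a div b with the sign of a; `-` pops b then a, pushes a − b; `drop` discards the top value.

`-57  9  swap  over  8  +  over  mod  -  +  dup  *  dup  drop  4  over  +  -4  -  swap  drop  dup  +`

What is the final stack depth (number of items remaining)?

-57  -> [-57]
9    -> [-57, 9]
swap -> [9, -57]
over -> [9, -57, 9]
8    -> [9, -57, 9, 8]
+    -> [9, -57, 17]
over -> [9, -57, 17, -57]
mod  -> [9, -57, 17]
-    -> [9, -74]
+    -> [-65]
dup  -> [-65, -65]
*    -> [4225]
dup  -> [4225, 4225]
drop -> [4225]
4    -> [4225, 4]
over -> [4225, 4, 4225]
+    -> [4225, 4229]
-4   -> [4225, 4229, -4]
-    -> [4225, 4233]
swap -> [4233, 4225]
drop -> [4233]
dup  -> [4233, 4233]
+    -> [8466]

1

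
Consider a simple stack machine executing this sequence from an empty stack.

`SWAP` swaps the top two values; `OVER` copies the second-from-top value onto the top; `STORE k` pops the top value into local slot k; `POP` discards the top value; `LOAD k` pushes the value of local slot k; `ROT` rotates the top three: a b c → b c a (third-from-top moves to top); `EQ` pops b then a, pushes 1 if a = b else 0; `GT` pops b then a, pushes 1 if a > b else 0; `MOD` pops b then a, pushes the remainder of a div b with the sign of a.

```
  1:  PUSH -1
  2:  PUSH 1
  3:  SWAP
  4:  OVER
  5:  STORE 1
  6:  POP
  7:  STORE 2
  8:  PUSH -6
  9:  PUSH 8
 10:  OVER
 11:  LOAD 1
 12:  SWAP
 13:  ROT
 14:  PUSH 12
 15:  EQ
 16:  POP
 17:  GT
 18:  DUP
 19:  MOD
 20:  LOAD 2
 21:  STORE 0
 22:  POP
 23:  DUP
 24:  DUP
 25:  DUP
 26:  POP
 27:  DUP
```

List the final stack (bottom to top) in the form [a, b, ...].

[-6, -6, -6, -6]

PUSH -1 → [-1]
PUSH 1  → [-1, 1]
SWAP    → [1, -1]
OVER    → [1, -1, 1]
STORE 1 → [1, -1]
POP     → [1]
STORE 2 → []
PUSH -6 → [-6]
PUSH 8  → [-6, 8]
OVER    → [-6, 8, -6]
LOAD 1  → [-6, 8, -6, 1]
SWAP    → [-6, 8, 1, -6]
ROT     → [-6, 1, -6, 8]
PUSH 12 → [-6, 1, -6, 8, 12]
EQ      → [-6, 1, -6, 0]
POP     → [-6, 1, -6]
GT      → [-6, 1]
DUP     → [-6, 1, 1]
MOD     → [-6, 0]
LOAD 2  → [-6, 0, 1]
STORE 0 → [-6, 0]
POP     → [-6]
DUP     → [-6, -6]
DUP     → [-6, -6, -6]
DUP     → [-6, -6, -6, -6]
POP     → [-6, -6, -6]
DUP     → [-6, -6, -6, -6]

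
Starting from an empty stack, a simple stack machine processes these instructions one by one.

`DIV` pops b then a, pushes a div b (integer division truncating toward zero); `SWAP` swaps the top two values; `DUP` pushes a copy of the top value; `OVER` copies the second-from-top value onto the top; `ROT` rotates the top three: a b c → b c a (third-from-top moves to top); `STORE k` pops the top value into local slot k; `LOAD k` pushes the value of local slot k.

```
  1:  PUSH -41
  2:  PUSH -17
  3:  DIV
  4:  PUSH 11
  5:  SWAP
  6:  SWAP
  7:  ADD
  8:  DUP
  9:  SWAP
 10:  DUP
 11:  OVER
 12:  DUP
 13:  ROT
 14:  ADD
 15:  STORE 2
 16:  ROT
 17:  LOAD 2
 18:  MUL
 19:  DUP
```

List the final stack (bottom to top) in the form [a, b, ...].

PUSH -41  [-41]
PUSH -17  [-41, -17]
DIV       [2]
PUSH 11   [2, 11]
SWAP      [11, 2]
SWAP      [2, 11]
ADD       [13]
DUP       [13, 13]
SWAP      [13, 13]
DUP       [13, 13, 13]
OVER      [13, 13, 13, 13]
DUP       [13, 13, 13, 13, 13]
ROT       [13, 13, 13, 13, 13]
ADD       [13, 13, 13, 26]
STORE 2   [13, 13, 13]
ROT       [13, 13, 13]
LOAD 2    [13, 13, 13, 26]
MUL       [13, 13, 338]
DUP       [13, 13, 338, 338]

[13, 13, 338, 338]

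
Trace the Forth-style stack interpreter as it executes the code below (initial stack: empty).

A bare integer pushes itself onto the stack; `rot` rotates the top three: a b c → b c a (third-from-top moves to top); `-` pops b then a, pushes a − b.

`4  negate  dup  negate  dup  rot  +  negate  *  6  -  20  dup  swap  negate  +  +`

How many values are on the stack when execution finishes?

4      → [4]
negate → [-4]
dup    → [-4, -4]
negate → [-4, 4]
dup    → [-4, 4, 4]
rot    → [4, 4, -4]
+      → [4, 0]
negate → [4, 0]
*      → [0]
6      → [0, 6]
-      → [-6]
20     → [-6, 20]
dup    → [-6, 20, 20]
swap   → [-6, 20, 20]
negate → [-6, 20, -20]
+      → [-6, 0]
+      → [-6]

1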